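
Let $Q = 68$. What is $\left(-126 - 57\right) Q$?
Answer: $-12444$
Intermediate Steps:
$\left(-126 - 57\right) Q = \left(-126 - 57\right) 68 = \left(-183\right) 68 = -12444$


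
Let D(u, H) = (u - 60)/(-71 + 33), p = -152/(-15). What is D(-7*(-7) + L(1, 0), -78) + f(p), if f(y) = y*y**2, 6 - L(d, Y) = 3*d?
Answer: 66737852/64125 ≈ 1040.7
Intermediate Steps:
L(d, Y) = 6 - 3*d
p = 152/15 (p = -152*(-1/15) = 152/15 ≈ 10.133)
D(u, H) = 30/19 - u/38 (D(u, H) = (-60 + u)/(-38) = (-60 + u)*(-1/38) = 30/19 - u/38)
f(y) = y**3
D(-7*(-7) + L(1, 0), -78) + f(p) = (30/19 - (-7*(-7) + (6 - 3*1))/38) + (152/15)**3 = (30/19 - (49 + (6 - 3))/38) + 3511808/3375 = (30/19 - (49 + 3)/38) + 3511808/3375 = (30/19 - 1/38*52) + 3511808/3375 = (30/19 - 26/19) + 3511808/3375 = 4/19 + 3511808/3375 = 66737852/64125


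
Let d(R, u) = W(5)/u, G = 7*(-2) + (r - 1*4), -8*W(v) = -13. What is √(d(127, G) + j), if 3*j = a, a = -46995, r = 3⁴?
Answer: I*√110532058/84 ≈ 125.16*I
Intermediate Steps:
W(v) = 13/8 (W(v) = -⅛*(-13) = 13/8)
r = 81
j = -15665 (j = (⅓)*(-46995) = -15665)
G = 63 (G = 7*(-2) + (81 - 1*4) = -14 + (81 - 4) = -14 + 77 = 63)
d(R, u) = 13/(8*u)
√(d(127, G) + j) = √((13/8)/63 - 15665) = √((13/8)*(1/63) - 15665) = √(13/504 - 15665) = √(-7895147/504) = I*√110532058/84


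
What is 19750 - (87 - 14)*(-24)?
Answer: 21502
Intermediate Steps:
19750 - (87 - 14)*(-24) = 19750 - 73*(-24) = 19750 - 1*(-1752) = 19750 + 1752 = 21502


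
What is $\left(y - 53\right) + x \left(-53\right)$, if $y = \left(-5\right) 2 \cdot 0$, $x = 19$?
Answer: $-1060$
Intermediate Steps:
$y = 0$ ($y = \left(-10\right) 0 = 0$)
$\left(y - 53\right) + x \left(-53\right) = \left(0 - 53\right) + 19 \left(-53\right) = \left(0 - 53\right) - 1007 = -53 - 1007 = -1060$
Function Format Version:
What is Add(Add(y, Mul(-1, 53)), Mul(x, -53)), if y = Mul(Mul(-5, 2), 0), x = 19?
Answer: -1060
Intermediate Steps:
y = 0 (y = Mul(-10, 0) = 0)
Add(Add(y, Mul(-1, 53)), Mul(x, -53)) = Add(Add(0, Mul(-1, 53)), Mul(19, -53)) = Add(Add(0, -53), -1007) = Add(-53, -1007) = -1060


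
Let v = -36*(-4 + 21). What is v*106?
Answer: -64872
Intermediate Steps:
v = -612 (v = -36*17 = -612)
v*106 = -612*106 = -64872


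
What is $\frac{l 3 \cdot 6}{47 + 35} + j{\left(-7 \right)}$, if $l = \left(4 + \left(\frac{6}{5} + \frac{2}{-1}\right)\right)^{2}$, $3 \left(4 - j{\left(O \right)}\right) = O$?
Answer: $\frac{26387}{3075} \approx 8.5811$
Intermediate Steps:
$j{\left(O \right)} = 4 - \frac{O}{3}$
$l = \frac{256}{25}$ ($l = \left(4 + \left(6 \cdot \frac{1}{5} + 2 \left(-1\right)\right)\right)^{2} = \left(4 + \left(\frac{6}{5} - 2\right)\right)^{2} = \left(4 - \frac{4}{5}\right)^{2} = \left(\frac{16}{5}\right)^{2} = \frac{256}{25} \approx 10.24$)
$\frac{l 3 \cdot 6}{47 + 35} + j{\left(-7 \right)} = \frac{\frac{256}{25} \cdot 3 \cdot 6}{47 + 35} + \left(4 - - \frac{7}{3}\right) = \frac{\frac{768}{25} \cdot 6}{82} + \left(4 + \frac{7}{3}\right) = \frac{1}{82} \cdot \frac{4608}{25} + \frac{19}{3} = \frac{2304}{1025} + \frac{19}{3} = \frac{26387}{3075}$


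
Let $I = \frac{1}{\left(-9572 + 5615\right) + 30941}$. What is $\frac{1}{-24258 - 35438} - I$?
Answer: $- \frac{10835}{201354608} \approx -5.3811 \cdot 10^{-5}$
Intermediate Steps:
$I = \frac{1}{26984}$ ($I = \frac{1}{-3957 + 30941} = \frac{1}{26984} \approx 3.7059 \cdot 10^{-5}$)
$\frac{1}{-24258 - 35438} - I = \frac{1}{-24258 - 35438} - \frac{1}{26984} = \frac{1}{-59696} - \frac{1}{26984} = - \frac{1}{59696} - \frac{1}{26984} = - \frac{10835}{201354608}$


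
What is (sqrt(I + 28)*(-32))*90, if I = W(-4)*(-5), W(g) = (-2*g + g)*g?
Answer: -17280*sqrt(3) ≈ -29930.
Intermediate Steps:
W(g) = -g**2 (W(g) = (-g)*g = -g**2)
I = 80 (I = -1*(-4)**2*(-5) = -1*16*(-5) = -16*(-5) = 80)
(sqrt(I + 28)*(-32))*90 = (sqrt(80 + 28)*(-32))*90 = (sqrt(108)*(-32))*90 = ((6*sqrt(3))*(-32))*90 = -192*sqrt(3)*90 = -17280*sqrt(3)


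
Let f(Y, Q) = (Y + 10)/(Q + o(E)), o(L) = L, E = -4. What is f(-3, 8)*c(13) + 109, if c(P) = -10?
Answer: 183/2 ≈ 91.500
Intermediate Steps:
f(Y, Q) = (10 + Y)/(-4 + Q) (f(Y, Q) = (Y + 10)/(Q - 4) = (10 + Y)/(-4 + Q))
f(-3, 8)*c(13) + 109 = ((10 - 3)/(-4 + 8))*(-10) + 109 = (7/4)*(-10) + 109 = -35/2 + 109 = 183/2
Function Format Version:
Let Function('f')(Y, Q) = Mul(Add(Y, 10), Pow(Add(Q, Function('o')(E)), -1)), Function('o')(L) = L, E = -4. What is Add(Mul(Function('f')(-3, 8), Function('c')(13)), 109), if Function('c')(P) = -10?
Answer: Rational(183, 2) ≈ 91.500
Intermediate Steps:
Function('f')(Y, Q) = Mul(Pow(Add(-4, Q), -1), Add(10, Y)) (Function('f')(Y, Q) = Mul(Add(Y, 10), Pow(Add(Q, -4), -1)) = Mul(Add(10, Y), Pow(Add(-4, Q), -1)) = Mul(Pow(Add(-4, Q), -1), Add(10, Y)))
Add(Mul(Function('f')(-3, 8), Function('c')(13)), 109) = Add(Mul(Mul(Pow(Add(-4, 8), -1), Add(10, -3)), -10), 109) = Add(Mul(Mul(Pow(4, -1), 7), -10), 109) = Add(Mul(Mul(Rational(1, 4), 7), -10), 109) = Add(Mul(Rational(7, 4), -10), 109) = Add(Rational(-35, 2), 109) = Rational(183, 2)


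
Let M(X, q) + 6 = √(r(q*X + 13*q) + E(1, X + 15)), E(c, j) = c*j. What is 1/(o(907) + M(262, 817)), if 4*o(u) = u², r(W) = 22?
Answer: 3290500/676711885841 - 16*√299/676711885841 ≈ 4.8621e-6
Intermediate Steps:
M(X, q) = -6 + √(37 + X) (M(X, q) = -6 + √(22 + 1*(X + 15)) = -6 + √(22 + 1*(15 + X)) = -6 + √(22 + (15 + X)) = -6 + √(37 + X))
o(u) = u²/4
1/(o(907) + M(262, 817)) = 1/((¼)*907² + (-6 + √(37 + 262))) = 1/((¼)*822649 + (-6 + √299)) = 1/(822649/4 + (-6 + √299)) = 1/(822625/4 + √299)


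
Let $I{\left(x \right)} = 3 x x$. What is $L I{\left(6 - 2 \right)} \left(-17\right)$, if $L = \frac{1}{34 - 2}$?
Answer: $- \frac{51}{2} \approx -25.5$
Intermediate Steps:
$L = \frac{1}{32} \approx 0.03125$
$I{\left(x \right)} = 3 x^{2}$
$L I{\left(6 - 2 \right)} \left(-17\right) = \frac{3 \left(6 - 2\right)^{2}}{32} \left(-17\right) = \frac{3 \cdot 4^{2}}{32} \left(-17\right) = \frac{3 \cdot 16}{32} \left(-17\right) = \frac{1}{32} \cdot 48 \left(-17\right) = \frac{3}{2} \left(-17\right) = - \frac{51}{2}$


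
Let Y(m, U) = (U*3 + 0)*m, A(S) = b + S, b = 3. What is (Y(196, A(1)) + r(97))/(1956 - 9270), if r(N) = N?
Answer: -2449/7314 ≈ -0.33484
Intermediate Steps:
A(S) = 3 + S
Y(m, U) = 3*U*m (Y(m, U) = (3*U + 0)*m = (3*U)*m = 3*U*m)
(Y(196, A(1)) + r(97))/(1956 - 9270) = (3*(3 + 1)*196 + 97)/(1956 - 9270) = (3*4*196 + 97)/(-7314) = (2352 + 97)*(-1/7314) = 2449*(-1/7314) = -2449/7314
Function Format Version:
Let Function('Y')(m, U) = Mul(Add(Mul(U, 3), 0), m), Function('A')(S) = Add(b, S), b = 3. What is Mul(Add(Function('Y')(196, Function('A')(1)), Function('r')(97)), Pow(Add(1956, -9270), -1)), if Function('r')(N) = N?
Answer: Rational(-2449, 7314) ≈ -0.33484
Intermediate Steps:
Function('A')(S) = Add(3, S)
Function('Y')(m, U) = Mul(3, U, m) (Function('Y')(m, U) = Mul(Add(Mul(3, U), 0), m) = Mul(Mul(3, U), m) = Mul(3, U, m))
Mul(Add(Function('Y')(196, Function('A')(1)), Function('r')(97)), Pow(Add(1956, -9270), -1)) = Mul(Add(Mul(3, Add(3, 1), 196), 97), Pow(Add(1956, -9270), -1)) = Mul(Add(Mul(3, 4, 196), 97), Pow(-7314, -1)) = Mul(Add(2352, 97), Rational(-1, 7314)) = Mul(2449, Rational(-1, 7314)) = Rational(-2449, 7314)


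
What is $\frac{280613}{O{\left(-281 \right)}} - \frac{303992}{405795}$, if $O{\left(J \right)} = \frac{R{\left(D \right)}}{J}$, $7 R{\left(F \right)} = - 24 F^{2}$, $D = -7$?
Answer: $\frac{273485460987}{582680} \approx 4.6936 \cdot 10^{5}$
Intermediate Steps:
$R{\left(F \right)} = - \frac{24 F^{2}}{7}$ ($R{\left(F \right)} = \frac{\left(-24\right) F^{2}}{7} = - \frac{24 F^{2}}{7}$)
$O{\left(J \right)} = - \frac{168}{J}$ ($O{\left(J \right)} = \frac{\left(- \frac{24}{7}\right) \left(-7\right)^{2}}{J} = \frac{\left(- \frac{24}{7}\right) 49}{J} = - \frac{168}{J}$)
$\frac{280613}{O{\left(-281 \right)}} - \frac{303992}{405795} = \frac{280613}{\left(-168\right) \frac{1}{-281}} - \frac{303992}{405795} = \frac{280613}{\left(-168\right) \left(- \frac{1}{281}\right)} - \frac{23384}{31215} = \frac{280613}{\frac{168}{281}} - \frac{23384}{31215} = 280613 \cdot \frac{281}{168} - \frac{23384}{31215} = \frac{78852253}{168} - \frac{23384}{31215} = \frac{273485460987}{582680}$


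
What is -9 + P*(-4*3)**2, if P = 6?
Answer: 855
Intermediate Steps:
-9 + P*(-4*3)**2 = -9 + 6*(-4*3)**2 = -9 + 6*(-12)**2 = -9 + 6*144 = -9 + 864 = 855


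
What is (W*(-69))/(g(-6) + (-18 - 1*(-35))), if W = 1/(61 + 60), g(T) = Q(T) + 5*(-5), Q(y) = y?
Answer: 69/1694 ≈ 0.040732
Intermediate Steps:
g(T) = -25 + T (g(T) = T + 5*(-5) = T - 25 = -25 + T)
W = 1/121 ≈ 0.0082645
(W*(-69))/(g(-6) + (-18 - 1*(-35))) = ((1/121)*(-69))/((-25 - 6) + (-18 - 1*(-35))) = -69/(121*(-31 + (-18 + 35))) = -69/(121*(-31 + 17)) = -69/121/(-14) = -69/121*(-1/14) = 69/1694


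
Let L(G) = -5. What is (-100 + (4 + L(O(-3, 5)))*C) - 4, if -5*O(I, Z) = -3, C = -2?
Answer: -102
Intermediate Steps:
O(I, Z) = ⅗ (O(I, Z) = -⅕*(-3) = ⅗)
(-100 + (4 + L(O(-3, 5)))*C) - 4 = (-100 + (4 - 5)*(-2)) - 4 = (-100 - 1*(-2)) - 4 = (-100 + 2) - 4 = -98 - 4 = -102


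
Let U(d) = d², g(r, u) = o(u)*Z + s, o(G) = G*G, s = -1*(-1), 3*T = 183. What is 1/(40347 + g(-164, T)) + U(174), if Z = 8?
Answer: 2122832017/70116 ≈ 30276.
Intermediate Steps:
T = 61 (T = (⅓)*183 = 61)
s = 1
o(G) = G²
g(r, u) = 1 + 8*u² (g(r, u) = u²*8 + 1 = 8*u² + 1 = 1 + 8*u²)
1/(40347 + g(-164, T)) + U(174) = 1/(40347 + (1 + 8*61²)) + 174² = 1/(40347 + (1 + 8*3721)) + 30276 = 1/(40347 + (1 + 29768)) + 30276 = 1/(40347 + 29769) + 30276 = 1/70116 + 30276 = 2122832017/70116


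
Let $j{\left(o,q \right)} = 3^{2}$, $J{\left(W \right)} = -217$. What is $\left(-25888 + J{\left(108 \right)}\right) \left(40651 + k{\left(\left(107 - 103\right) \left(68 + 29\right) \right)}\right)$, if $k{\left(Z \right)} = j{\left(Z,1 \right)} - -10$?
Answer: $-1061690350$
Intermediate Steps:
$j{\left(o,q \right)} = 9$
$k{\left(Z \right)} = 19$ ($k{\left(Z \right)} = 9 - -10 = 9 + 10 = 19$)
$\left(-25888 + J{\left(108 \right)}\right) \left(40651 + k{\left(\left(107 - 103\right) \left(68 + 29\right) \right)}\right) = \left(-25888 - 217\right) \left(40651 + 19\right) = \left(-26105\right) 40670 = -1061690350$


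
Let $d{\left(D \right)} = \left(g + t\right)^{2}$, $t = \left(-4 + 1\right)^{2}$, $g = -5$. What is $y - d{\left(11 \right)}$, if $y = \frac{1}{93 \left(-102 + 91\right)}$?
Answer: $- \frac{16369}{1023} \approx -16.001$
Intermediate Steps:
$t = 9$ ($t = \left(-3\right)^{2} = 9$)
$d{\left(D \right)} = 16$ ($d{\left(D \right)} = \left(-5 + 9\right)^{2} = 4^{2} = 16$)
$y = - \frac{1}{1023}$ ($y = \frac{1}{93 \left(-11\right)} = \frac{1}{-1023} = - \frac{1}{1023} \approx -0.00097752$)
$y - d{\left(11 \right)} = - \frac{1}{1023} - 16 = - \frac{16369}{1023}$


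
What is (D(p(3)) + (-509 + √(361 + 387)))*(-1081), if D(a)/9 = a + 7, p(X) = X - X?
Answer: 482126 - 2162*√187 ≈ 4.5256e+5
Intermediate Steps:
p(X) = 0
D(a) = 63 + 9*a (D(a) = 9*(a + 7) = 9*(7 + a) = 63 + 9*a)
(D(p(3)) + (-509 + √(361 + 387)))*(-1081) = ((63 + 9*0) + (-509 + √(361 + 387)))*(-1081) = ((63 + 0) + (-509 + √748))*(-1081) = (63 + (-509 + 2*√187))*(-1081) = (-446 + 2*√187)*(-1081) = 482126 - 2162*√187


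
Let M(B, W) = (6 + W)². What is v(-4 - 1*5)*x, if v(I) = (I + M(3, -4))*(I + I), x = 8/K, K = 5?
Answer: 144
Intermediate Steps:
x = 8/5 ≈ 1.6000
v(I) = 2*I*(4 + I) (v(I) = (I + (6 - 4)²)*(I + I) = (I + 2²)*(2*I) = (I + 4)*(2*I) = (4 + I)*(2*I) = 2*I*(4 + I))
v(-4 - 1*5)*x = (2*(-4 - 1*5)*(4 + (-4 - 1*5)))*(8/5) = (2*(-4 - 5)*(4 + (-4 - 5)))*(8/5) = (2*(-9)*(4 - 9))*(8/5) = (2*(-9)*(-5))*(8/5) = 90*(8/5) = 144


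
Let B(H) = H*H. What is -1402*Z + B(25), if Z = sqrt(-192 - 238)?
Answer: 625 - 1402*I*sqrt(430) ≈ 625.0 - 29073.0*I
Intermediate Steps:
Z = I*sqrt(430) (Z = sqrt(-430) = I*sqrt(430) ≈ 20.736*I)
B(H) = H**2
-1402*Z + B(25) = -1402*I*sqrt(430) + 25**2 = -1402*I*sqrt(430) + 625 = 625 - 1402*I*sqrt(430)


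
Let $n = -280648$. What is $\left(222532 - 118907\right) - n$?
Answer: $384273$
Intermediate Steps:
$\left(222532 - 118907\right) - n = \left(222532 - 118907\right) - -280648 = \left(222532 - 118907\right) + 280648 = 103625 + 280648 = 384273$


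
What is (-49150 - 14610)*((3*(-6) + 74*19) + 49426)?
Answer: -3239900640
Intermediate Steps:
(-49150 - 14610)*((3*(-6) + 74*19) + 49426) = -63760*((-18 + 1406) + 49426) = -63760*(1388 + 49426) = -63760*50814 = -3239900640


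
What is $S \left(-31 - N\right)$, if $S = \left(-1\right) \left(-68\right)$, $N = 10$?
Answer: $-2788$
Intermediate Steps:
$S = 68$
$S \left(-31 - N\right) = 68 \left(-31 - 10\right) = 68 \left(-41\right) = -2788$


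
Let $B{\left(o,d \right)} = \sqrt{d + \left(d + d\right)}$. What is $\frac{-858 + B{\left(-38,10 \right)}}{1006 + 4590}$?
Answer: $- \frac{429}{2798} + \frac{\sqrt{30}}{5596} \approx -0.15234$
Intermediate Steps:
$B{\left(o,d \right)} = \sqrt{3} \sqrt{d}$ ($B{\left(o,d \right)} = \sqrt{d + 2 d} = \sqrt{3 d} = \sqrt{3} \sqrt{d}$)
$\frac{-858 + B{\left(-38,10 \right)}}{1006 + 4590} = \frac{-858 + \sqrt{3} \sqrt{10}}{1006 + 4590} = \frac{-858 + \sqrt{30}}{5596} = \left(-858 + \sqrt{30}\right) \frac{1}{5596} = - \frac{429}{2798} + \frac{\sqrt{30}}{5596}$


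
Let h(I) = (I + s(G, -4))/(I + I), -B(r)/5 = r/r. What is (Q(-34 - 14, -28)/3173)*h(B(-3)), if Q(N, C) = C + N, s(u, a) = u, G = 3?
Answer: -4/835 ≈ -0.0047904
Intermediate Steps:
B(r) = -5 (B(r) = -5*r/r = -5*1 = -5)
h(I) = (3 + I)/(2*I) (h(I) = (I + 3)/(I + I) = (3 + I)/((2*I)) = (3 + I)*(1/(2*I)) = (3 + I)/(2*I))
(Q(-34 - 14, -28)/3173)*h(B(-3)) = ((-28 + (-34 - 14))/3173)*((1/2)*(3 - 5)/(-5)) = ((-28 - 48)*(1/3173))*((1/2)*(-1/5)*(-2)) = -76*1/3173*(1/5) = -4/167*1/5 = -4/835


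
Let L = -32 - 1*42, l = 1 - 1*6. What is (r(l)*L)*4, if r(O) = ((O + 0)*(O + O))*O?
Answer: 74000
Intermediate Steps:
l = -5 (l = 1 - 6 = -5)
L = -74 (L = -32 - 42 = -74)
r(O) = 2*O**3 (r(O) = (O*(2*O))*O = (2*O**2)*O = 2*O**3)
(r(l)*L)*4 = ((2*(-5)**3)*(-74))*4 = ((2*(-125))*(-74))*4 = -250*(-74)*4 = 18500*4 = 74000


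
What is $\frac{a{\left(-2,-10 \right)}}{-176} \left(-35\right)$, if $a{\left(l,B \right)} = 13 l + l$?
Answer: $- \frac{245}{44} \approx -5.5682$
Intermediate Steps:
$a{\left(l,B \right)} = 14 l$
$\frac{a{\left(-2,-10 \right)}}{-176} \left(-35\right) = \frac{14 \left(-2\right)}{-176} \left(-35\right) = \left(-28\right) \left(- \frac{1}{176}\right) \left(-35\right) = \frac{7}{44} \left(-35\right) = - \frac{245}{44}$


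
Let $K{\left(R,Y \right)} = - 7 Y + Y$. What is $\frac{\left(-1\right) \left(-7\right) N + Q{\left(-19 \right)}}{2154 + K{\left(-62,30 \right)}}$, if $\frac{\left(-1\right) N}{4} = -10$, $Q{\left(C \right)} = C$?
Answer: $\frac{87}{658} \approx 0.13222$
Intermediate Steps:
$K{\left(R,Y \right)} = - 6 Y$
$N = 40$ ($N = \left(-4\right) \left(-10\right) = 40$)
$\frac{\left(-1\right) \left(-7\right) N + Q{\left(-19 \right)}}{2154 + K{\left(-62,30 \right)}} = \frac{\left(-1\right) \left(-7\right) 40 - 19}{2154 - 180} = \frac{7 \cdot 40 - 19}{2154 - 180} = \frac{280 - 19}{1974} = 261 \cdot \frac{1}{1974} = \frac{87}{658}$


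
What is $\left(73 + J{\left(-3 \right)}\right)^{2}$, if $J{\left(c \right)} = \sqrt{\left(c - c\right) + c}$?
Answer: $\left(73 + i \sqrt{3}\right)^{2} \approx 5326.0 + 252.88 i$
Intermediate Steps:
$J{\left(c \right)} = \sqrt{c}$ ($J{\left(c \right)} = \sqrt{0 + c} = \sqrt{c}$)
$\left(73 + J{\left(-3 \right)}\right)^{2} = \left(73 + \sqrt{-3}\right)^{2} = \left(73 + i \sqrt{3}\right)^{2}$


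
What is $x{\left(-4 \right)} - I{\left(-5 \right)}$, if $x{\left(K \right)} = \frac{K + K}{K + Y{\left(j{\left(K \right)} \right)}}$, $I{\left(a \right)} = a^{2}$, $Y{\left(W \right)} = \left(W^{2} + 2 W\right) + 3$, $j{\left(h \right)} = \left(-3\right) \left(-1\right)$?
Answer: $- \frac{179}{7} \approx -25.571$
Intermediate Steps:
$j{\left(h \right)} = 3$
$Y{\left(W \right)} = 3 + W^{2} + 2 W$
$x{\left(K \right)} = \frac{2 K}{18 + K}$ ($x{\left(K \right)} = \frac{K + K}{K + \left(3 + 3^{2} + 2 \cdot 3\right)} = \frac{2 K}{K + \left(3 + 9 + 6\right)} = \frac{2 K}{K + 18} = \frac{2 K}{18 + K}$)
$x{\left(-4 \right)} - I{\left(-5 \right)} = 2 \left(-4\right) \frac{1}{18 - 4} - \left(-5\right)^{2} = 2 \left(-4\right) \frac{1}{14} - 25 = - \frac{4}{7} - 25 = - \frac{179}{7}$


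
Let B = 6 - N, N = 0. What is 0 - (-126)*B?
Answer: 756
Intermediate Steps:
B = 6 (B = 6 - 1*0 = 6 + 0 = 6)
0 - (-126)*B = 0 - (-126)*6 = 0 - 18*(-42) = 0 + 756 = 756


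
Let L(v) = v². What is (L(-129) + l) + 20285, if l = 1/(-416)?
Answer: 15361215/416 ≈ 36926.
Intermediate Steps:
l = -1/416 ≈ -0.0024038
(L(-129) + l) + 20285 = ((-129)² - 1/416) + 20285 = (16641 - 1/416) + 20285 = 6922655/416 + 20285 = 15361215/416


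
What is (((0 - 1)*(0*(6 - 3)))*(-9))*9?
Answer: 0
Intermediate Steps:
(((0 - 1)*(0*(6 - 3)))*(-9))*9 = (-0*3*(-9))*9 = (-1*0*(-9))*9 = (0*(-9))*9 = 0*9 = 0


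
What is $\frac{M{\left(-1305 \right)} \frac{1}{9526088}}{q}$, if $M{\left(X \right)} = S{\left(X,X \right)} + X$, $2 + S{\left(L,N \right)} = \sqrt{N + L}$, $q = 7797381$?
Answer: $- \frac{1307}{74278537575528} + \frac{i \sqrt{290}}{24759512525176} \approx -1.7596 \cdot 10^{-11} + 6.8779 \cdot 10^{-13} i$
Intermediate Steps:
$S{\left(L,N \right)} = -2 + \sqrt{L + N}$ ($S{\left(L,N \right)} = -2 + \sqrt{N + L} = -2 + \sqrt{L + N}$)
$M{\left(X \right)} = -2 + X + \sqrt{2} \sqrt{X}$ ($M{\left(X \right)} = \left(-2 + \sqrt{X + X}\right) + X = \left(-2 + \sqrt{2 X}\right) + X = \left(-2 + \sqrt{2} \sqrt{X}\right) + X = -2 + X + \sqrt{2} \sqrt{X}$)
$\frac{M{\left(-1305 \right)} \frac{1}{9526088}}{q} = \frac{\left(-2 - 1305 + \sqrt{2} \sqrt{-1305}\right) \frac{1}{9526088}}{7797381} = \left(-2 - 1305 + \sqrt{2} \cdot 3 i \sqrt{145}\right) \frac{1}{9526088} \cdot \frac{1}{7797381} = \left(-2 - 1305 + 3 i \sqrt{290}\right) \frac{1}{9526088} \cdot \frac{1}{7797381} = \left(-1307 + 3 i \sqrt{290}\right) \frac{1}{9526088} \cdot \frac{1}{7797381} = \left(- \frac{1307}{9526088} + \frac{3 i \sqrt{290}}{9526088}\right) \frac{1}{7797381} = - \frac{1307}{74278537575528} + \frac{i \sqrt{290}}{24759512525176}$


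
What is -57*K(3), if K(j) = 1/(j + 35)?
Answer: -3/2 ≈ -1.5000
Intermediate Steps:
K(j) = 1/(35 + j)
-57*K(3) = -57/(35 + 3) = -57/38 = -57*1/38 = -3/2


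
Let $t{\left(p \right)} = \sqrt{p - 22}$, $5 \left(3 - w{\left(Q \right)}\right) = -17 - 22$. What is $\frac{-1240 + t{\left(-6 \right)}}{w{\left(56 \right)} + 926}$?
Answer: $- \frac{1550}{1171} + \frac{5 i \sqrt{7}}{2342} \approx -1.3237 + 0.0056485 i$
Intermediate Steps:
$w{\left(Q \right)} = \frac{54}{5}$ ($w{\left(Q \right)} = 3 - \frac{-17 - 22}{5} = 3 - - \frac{39}{5} = 3 + \frac{39}{5} = \frac{54}{5}$)
$t{\left(p \right)} = \sqrt{-22 + p}$
$\frac{-1240 + t{\left(-6 \right)}}{w{\left(56 \right)} + 926} = \frac{-1240 + \sqrt{-22 - 6}}{\frac{54}{5} + 926} = \frac{-1240 + \sqrt{-28}}{\frac{4684}{5}} = \left(-1240 + 2 i \sqrt{7}\right) \frac{5}{4684} = - \frac{1550}{1171} + \frac{5 i \sqrt{7}}{2342}$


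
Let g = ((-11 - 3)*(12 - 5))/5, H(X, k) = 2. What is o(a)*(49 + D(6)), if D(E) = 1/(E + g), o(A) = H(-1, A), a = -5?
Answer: 3327/34 ≈ 97.853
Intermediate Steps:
o(A) = 2
g = -98/5 (g = -14*7*(1/5) = -98*1/5 = -98/5 ≈ -19.600)
D(E) = 1/(-98/5 + E) (D(E) = 1/(E - 98/5) = 1/(-98/5 + E))
o(a)*(49 + D(6)) = 2*(49 + 5/(-98 + 5*6)) = 2*(49 + 5/(-98 + 30)) = 2*(49 + 5/(-68)) = 2*(49 + 5*(-1/68)) = 2*(49 - 5/68) = 2*(3327/68) = 3327/34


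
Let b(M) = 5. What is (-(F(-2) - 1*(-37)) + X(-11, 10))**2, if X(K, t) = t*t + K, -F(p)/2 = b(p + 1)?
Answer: 3844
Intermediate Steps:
F(p) = -10 (F(p) = -2*5 = -10)
X(K, t) = K + t**2 (X(K, t) = t**2 + K = K + t**2)
(-(F(-2) - 1*(-37)) + X(-11, 10))**2 = (-(-10 - 1*(-37)) + (-11 + 10**2))**2 = (-(-10 + 37) + (-11 + 100))**2 = (-1*27 + 89)**2 = (-27 + 89)**2 = 62**2 = 3844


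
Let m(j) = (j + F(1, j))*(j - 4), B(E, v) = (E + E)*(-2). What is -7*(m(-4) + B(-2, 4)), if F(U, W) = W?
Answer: -504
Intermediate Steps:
B(E, v) = -4*E (B(E, v) = (2*E)*(-2) = -4*E)
m(j) = 2*j*(-4 + j) (m(j) = (j + j)*(j - 4) = (2*j)*(-4 + j) = 2*j*(-4 + j))
-7*(m(-4) + B(-2, 4)) = -7*(2*(-4)*(-4 - 4) - 4*(-2)) = -7*(2*(-4)*(-8) + 8) = -7*(64 + 8) = -7*72 = -504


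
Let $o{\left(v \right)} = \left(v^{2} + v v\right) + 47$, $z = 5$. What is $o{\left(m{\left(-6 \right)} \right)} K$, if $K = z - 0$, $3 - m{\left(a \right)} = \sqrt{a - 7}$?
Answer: $195 - 60 i \sqrt{13} \approx 195.0 - 216.33 i$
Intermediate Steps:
$m{\left(a \right)} = 3 - \sqrt{-7 + a}$ ($m{\left(a \right)} = 3 - \sqrt{a - 7} = 3 - \sqrt{-7 + a}$)
$K = 5$ ($K = 5 - 0 = 5 + 0 = 5$)
$o{\left(v \right)} = 47 + 2 v^{2}$ ($o{\left(v \right)} = \left(v^{2} + v^{2}\right) + 47 = 2 v^{2} + 47 = 47 + 2 v^{2}$)
$o{\left(m{\left(-6 \right)} \right)} K = \left(47 + 2 \left(3 - \sqrt{-7 - 6}\right)^{2}\right) 5 = \left(47 + 2 \left(3 - \sqrt{-13}\right)^{2}\right) 5 = \left(47 + 2 \left(3 - i \sqrt{13}\right)^{2}\right) 5 = 235 + 10 \left(3 - i \sqrt{13}\right)^{2}$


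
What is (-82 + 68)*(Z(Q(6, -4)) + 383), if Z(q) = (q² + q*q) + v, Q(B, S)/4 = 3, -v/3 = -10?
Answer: -9814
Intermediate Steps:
v = 30 (v = -3*(-10) = 30)
Q(B, S) = 12 (Q(B, S) = 4*3 = 12)
Z(q) = 30 + 2*q² (Z(q) = (q² + q*q) + 30 = (q² + q²) + 30 = 2*q² + 30 = 30 + 2*q²)
(-82 + 68)*(Z(Q(6, -4)) + 383) = (-82 + 68)*((30 + 2*12²) + 383) = -14*((30 + 2*144) + 383) = -14*((30 + 288) + 383) = -14*(318 + 383) = -14*701 = -9814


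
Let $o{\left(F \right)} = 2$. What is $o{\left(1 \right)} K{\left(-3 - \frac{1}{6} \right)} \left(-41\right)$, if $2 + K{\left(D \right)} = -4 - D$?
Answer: $\frac{697}{3} \approx 232.33$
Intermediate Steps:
$K{\left(D \right)} = -6 - D$ ($K{\left(D \right)} = -2 - \left(4 + D\right) = -6 - D$)
$o{\left(1 \right)} K{\left(-3 - \frac{1}{6} \right)} \left(-41\right) = 2 \left(-6 - \left(-3 - \frac{1}{6}\right)\right) \left(-41\right) = 2 \left(-6 - - \frac{19}{6}\right) \left(-41\right) = 2 \left(-6 + \frac{19}{6}\right) \left(-41\right) = 2 \left(- \frac{17}{6}\right) \left(-41\right) = \left(- \frac{17}{3}\right) \left(-41\right) = \frac{697}{3}$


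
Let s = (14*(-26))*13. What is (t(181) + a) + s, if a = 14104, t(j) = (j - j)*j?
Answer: 9372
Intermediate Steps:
t(j) = 0 (t(j) = 0*j = 0)
s = -4732 (s = -364*13 = -4732)
(t(181) + a) + s = (0 + 14104) - 4732 = 14104 - 4732 = 9372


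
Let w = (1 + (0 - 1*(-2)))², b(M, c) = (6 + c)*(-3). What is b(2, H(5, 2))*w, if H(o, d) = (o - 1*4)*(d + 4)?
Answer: -324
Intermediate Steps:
H(o, d) = (-4 + o)*(4 + d) (H(o, d) = (o - 4)*(4 + d) = (-4 + o)*(4 + d))
b(M, c) = -18 - 3*c
w = 9 (w = (1 + (0 + 2))² = (1 + 2)² = 3² = 9)
b(2, H(5, 2))*w = (-18 - 3*(-16 - 4*2 + 4*5 + 2*5))*9 = (-18 - 3*(-16 - 8 + 20 + 10))*9 = (-18 - 3*6)*9 = (-18 - 18)*9 = -36*9 = -324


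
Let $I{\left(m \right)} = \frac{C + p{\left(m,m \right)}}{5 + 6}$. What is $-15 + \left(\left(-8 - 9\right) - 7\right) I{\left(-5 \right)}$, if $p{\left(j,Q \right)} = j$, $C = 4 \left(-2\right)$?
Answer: $\frac{147}{11} \approx 13.364$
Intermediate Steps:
$C = -8$
$I{\left(m \right)} = - \frac{8}{11} + \frac{m}{11}$ ($I{\left(m \right)} = \frac{-8 + m}{5 + 6} = \frac{-8 + m}{11} = \left(-8 + m\right) \frac{1}{11} = - \frac{8}{11} + \frac{m}{11}$)
$-15 + \left(\left(-8 - 9\right) - 7\right) I{\left(-5 \right)} = -15 + \left(\left(-8 - 9\right) - 7\right) \left(- \frac{8}{11} + \frac{1}{11} \left(-5\right)\right) = -15 + \left(-17 - 7\right) \left(- \frac{8}{11} - \frac{5}{11}\right) = -15 - - \frac{312}{11} = -15 + \frac{312}{11} = \frac{147}{11}$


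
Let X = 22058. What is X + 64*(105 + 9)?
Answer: 29354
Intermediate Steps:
X + 64*(105 + 9) = 22058 + 64*(105 + 9) = 22058 + 64*114 = 22058 + 7296 = 29354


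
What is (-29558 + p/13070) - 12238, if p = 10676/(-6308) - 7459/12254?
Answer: -10556498230484529/252571973060 ≈ -41796.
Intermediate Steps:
p = -44468769/19324558 (p = 10676*(-1/6308) - 7459*1/12254 = -2669/1577 - 7459/12254 = -44468769/19324558 ≈ -2.3012)
(-29558 + p/13070) - 12238 = (-29558 - 44468769/19324558/13070) - 12238 = (-29558 - 44468769/19324558*1/13070) - 12238 = (-29558 - 44468769/252571973060) - 12238 = -7465522424176249/252571973060 - 12238 = -10556498230484529/252571973060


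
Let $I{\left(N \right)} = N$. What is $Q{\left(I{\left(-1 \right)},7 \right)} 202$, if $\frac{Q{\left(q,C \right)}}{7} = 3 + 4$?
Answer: $9898$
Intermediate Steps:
$Q{\left(q,C \right)} = 49$ ($Q{\left(q,C \right)} = 7 \left(3 + 4\right) = 7 \cdot 7 = 49$)
$Q{\left(I{\left(-1 \right)},7 \right)} 202 = 49 \cdot 202 = 9898$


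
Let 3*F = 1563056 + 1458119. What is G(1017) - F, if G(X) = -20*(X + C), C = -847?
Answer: -3031375/3 ≈ -1.0105e+6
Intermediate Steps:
G(X) = 16940 - 20*X (G(X) = -20*(X - 847) = -20*(-847 + X) = 16940 - 20*X)
F = 3021175/3 (F = (1563056 + 1458119)/3 = (⅓)*3021175 = 3021175/3 ≈ 1.0071e+6)
G(1017) - F = (16940 - 20*1017) - 1*3021175/3 = (16940 - 20340) - 3021175/3 = -3400 - 3021175/3 = -3031375/3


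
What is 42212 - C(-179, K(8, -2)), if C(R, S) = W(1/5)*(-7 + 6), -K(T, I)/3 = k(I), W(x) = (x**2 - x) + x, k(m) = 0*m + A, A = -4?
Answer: 1055301/25 ≈ 42212.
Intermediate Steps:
k(m) = -4 (k(m) = 0*m - 4 = 0 - 4 = -4)
W(x) = x**2
K(T, I) = 12 (K(T, I) = -3*(-4) = 12)
C(R, S) = -1/25 (C(R, S) = (1/5)**2*(-7 + 6) = (1/5)**2*(-1) = (1/25)*(-1) = -1/25)
42212 - C(-179, K(8, -2)) = 42212 - 1*(-1/25) = 42212 + 1/25 = 1055301/25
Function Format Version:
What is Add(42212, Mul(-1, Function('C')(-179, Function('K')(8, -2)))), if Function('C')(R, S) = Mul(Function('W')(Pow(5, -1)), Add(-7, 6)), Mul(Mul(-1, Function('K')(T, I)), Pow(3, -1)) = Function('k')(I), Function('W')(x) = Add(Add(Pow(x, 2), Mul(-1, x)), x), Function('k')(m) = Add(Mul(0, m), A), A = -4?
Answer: Rational(1055301, 25) ≈ 42212.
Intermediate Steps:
Function('k')(m) = -4 (Function('k')(m) = Add(Mul(0, m), -4) = Add(0, -4) = -4)
Function('W')(x) = Pow(x, 2)
Function('K')(T, I) = 12 (Function('K')(T, I) = Mul(-3, -4) = 12)
Function('C')(R, S) = Rational(-1, 25) (Function('C')(R, S) = Mul(Pow(Pow(5, -1), 2), Add(-7, 6)) = Mul(Pow(Rational(1, 5), 2), -1) = Mul(Rational(1, 25), -1) = Rational(-1, 25))
Add(42212, Mul(-1, Function('C')(-179, Function('K')(8, -2)))) = Add(42212, Mul(-1, Rational(-1, 25))) = Add(42212, Rational(1, 25)) = Rational(1055301, 25)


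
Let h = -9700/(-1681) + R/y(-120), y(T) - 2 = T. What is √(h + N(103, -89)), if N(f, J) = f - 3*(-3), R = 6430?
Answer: √370280047/2419 ≈ 7.9548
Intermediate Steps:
y(T) = 2 + T
N(f, J) = 9 + f (N(f, J) = f + 9 = 9 + f)
h = -4832115/99179 (h = -9700/(-1681) + 6430/(2 - 120) = -9700*(-1/1681) + 6430/(-118) = 9700/1681 + 6430*(-1/118) = 9700/1681 - 3215/59 = -4832115/99179 ≈ -48.721)
√(h + N(103, -89)) = √(-4832115/99179 + (9 + 103)) = √(-4832115/99179 + 112) = √(6275933/99179) = √370280047/2419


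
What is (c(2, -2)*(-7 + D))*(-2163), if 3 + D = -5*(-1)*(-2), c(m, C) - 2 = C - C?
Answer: 86520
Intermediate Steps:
c(m, C) = 2 (c(m, C) = 2 + (C - C) = 2 + 0 = 2)
D = -13 (D = -3 - 5*(-1)*(-2) = -3 + 5*(-2) = -3 - 10 = -13)
(c(2, -2)*(-7 + D))*(-2163) = (2*(-7 - 13))*(-2163) = (2*(-20))*(-2163) = -40*(-2163) = 86520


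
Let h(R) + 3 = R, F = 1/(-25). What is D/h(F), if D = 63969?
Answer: -1599225/76 ≈ -21042.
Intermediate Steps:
F = -1/25 ≈ -0.040000
h(R) = -3 + R
D/h(F) = 63969/(-3 - 1/25) = 63969/(-76/25) = 63969*(-25/76) = -1599225/76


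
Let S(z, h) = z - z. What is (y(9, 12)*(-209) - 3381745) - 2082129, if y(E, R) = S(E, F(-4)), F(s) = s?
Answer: -5463874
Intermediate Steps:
S(z, h) = 0
y(E, R) = 0
(y(9, 12)*(-209) - 3381745) - 2082129 = (0*(-209) - 3381745) - 2082129 = (0 - 3381745) - 2082129 = -3381745 - 2082129 = -5463874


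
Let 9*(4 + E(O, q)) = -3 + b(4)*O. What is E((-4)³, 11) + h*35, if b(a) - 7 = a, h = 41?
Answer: 12172/9 ≈ 1352.4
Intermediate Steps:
b(a) = 7 + a
E(O, q) = -13/3 + 11*O/9 (E(O, q) = -4 + (-3 + (7 + 4)*O)/9 = -4 + (-3 + 11*O)/9 = -4 + (-⅓ + 11*O/9) = -13/3 + 11*O/9)
E((-4)³, 11) + h*35 = (-13/3 + (11/9)*(-4)³) + 41*35 = (-13/3 + (11/9)*(-64)) + 1435 = (-13/3 - 704/9) + 1435 = -743/9 + 1435 = 12172/9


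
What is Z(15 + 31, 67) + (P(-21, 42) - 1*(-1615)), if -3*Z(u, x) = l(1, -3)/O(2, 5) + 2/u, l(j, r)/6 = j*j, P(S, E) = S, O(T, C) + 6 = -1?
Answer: 770033/483 ≈ 1594.3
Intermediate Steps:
O(T, C) = -7 (O(T, C) = -6 - 1 = -7)
l(j, r) = 6*j² (l(j, r) = 6*(j*j) = 6*j²)
Z(u, x) = 2/7 - 2/(3*u) (Z(u, x) = -((6*1²)/(-7) + 2/u)/3 = -((6*1)*(-⅐) + 2/u)/3 = -(6*(-⅐) + 2/u)/3 = -(-6/7 + 2/u)/3 = 2/7 - 2/(3*u))
Z(15 + 31, 67) + (P(-21, 42) - 1*(-1615)) = 2*(-7 + 3*(15 + 31))/(21*(15 + 31)) + (-21 - 1*(-1615)) = (2/21)*(-7 + 3*46)/46 + (-21 + 1615) = (2/21)*(1/46)*(-7 + 138) + 1594 = (2/21)*(1/46)*131 + 1594 = 131/483 + 1594 = 770033/483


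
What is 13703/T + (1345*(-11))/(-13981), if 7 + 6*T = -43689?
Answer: -22863979/27768808 ≈ -0.82337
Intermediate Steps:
T = -21848/3 (T = -7/6 + (⅙)*(-43689) = -7/6 - 14563/2 = -21848/3 ≈ -7282.7)
13703/T + (1345*(-11))/(-13981) = 13703/(-21848/3) + (1345*(-11))/(-13981) = 13703*(-3/21848) - 14795*(-1/13981) = -41109/21848 + 1345/1271 = -22863979/27768808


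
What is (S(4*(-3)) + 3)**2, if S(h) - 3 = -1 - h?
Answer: 289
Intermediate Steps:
S(h) = 2 - h (S(h) = 3 + (-1 - h) = 2 - h)
(S(4*(-3)) + 3)**2 = ((2 - 4*(-3)) + 3)**2 = ((2 - 1*(-12)) + 3)**2 = ((2 + 12) + 3)**2 = (14 + 3)**2 = 17**2 = 289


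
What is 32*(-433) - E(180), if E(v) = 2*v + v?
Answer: -14396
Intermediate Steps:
E(v) = 3*v
32*(-433) - E(180) = 32*(-433) - 3*180 = -13856 - 1*540 = -13856 - 540 = -14396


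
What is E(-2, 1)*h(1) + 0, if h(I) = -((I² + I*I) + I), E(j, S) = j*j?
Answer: -12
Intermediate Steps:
E(j, S) = j²
h(I) = -I - 2*I² (h(I) = -((I² + I²) + I) = -(2*I² + I) = -(I + 2*I²) = -I - 2*I²)
E(-2, 1)*h(1) + 0 = (-2)²*(-1*1*(1 + 2*1)) + 0 = 4*(-1*1*(1 + 2)) + 0 = 4*(-1*1*3) + 0 = 4*(-3) + 0 = -12 + 0 = -12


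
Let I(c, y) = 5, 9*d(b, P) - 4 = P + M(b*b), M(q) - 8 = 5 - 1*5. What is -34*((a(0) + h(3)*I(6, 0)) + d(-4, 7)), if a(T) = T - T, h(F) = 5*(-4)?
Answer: 29954/9 ≈ 3328.2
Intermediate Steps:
h(F) = -20
M(q) = 8 (M(q) = 8 + (5 - 1*5) = 8 + (5 - 5) = 8 + 0 = 8)
d(b, P) = 4/3 + P/9 (d(b, P) = 4/9 + (P + 8)/9 = 4/9 + (8 + P)/9 = 4/9 + (8/9 + P/9) = 4/3 + P/9)
a(T) = 0
-34*((a(0) + h(3)*I(6, 0)) + d(-4, 7)) = -34*((0 - 20*5) + (4/3 + (1/9)*7)) = -34*((0 - 100) + (4/3 + 7/9)) = -34*(-100 + 19/9) = -34*(-881/9) = 29954/9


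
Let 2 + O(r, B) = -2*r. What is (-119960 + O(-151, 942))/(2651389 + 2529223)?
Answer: -29915/1295153 ≈ -0.023098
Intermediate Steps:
O(r, B) = -2 - 2*r
(-119960 + O(-151, 942))/(2651389 + 2529223) = (-119960 + (-2 - 2*(-151)))/(2651389 + 2529223) = (-119960 + (-2 + 302))/5180612 = (-119960 + 300)*(1/5180612) = -119660*1/5180612 = -29915/1295153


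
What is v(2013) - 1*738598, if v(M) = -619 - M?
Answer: -741230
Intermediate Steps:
v(2013) - 1*738598 = (-619 - 1*2013) - 1*738598 = (-619 - 2013) - 738598 = -2632 - 738598 = -741230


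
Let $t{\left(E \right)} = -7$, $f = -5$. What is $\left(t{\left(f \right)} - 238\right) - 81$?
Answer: $-326$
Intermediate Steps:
$\left(t{\left(f \right)} - 238\right) - 81 = \left(-7 - 238\right) - 81 = -245 - 81 = -326$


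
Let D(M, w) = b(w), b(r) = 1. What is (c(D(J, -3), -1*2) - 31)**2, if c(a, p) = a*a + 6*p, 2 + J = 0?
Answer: 1764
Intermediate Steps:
J = -2 (J = -2 + 0 = -2)
D(M, w) = 1
c(a, p) = a**2 + 6*p
(c(D(J, -3), -1*2) - 31)**2 = ((1**2 + 6*(-1*2)) - 31)**2 = ((1 + 6*(-2)) - 31)**2 = ((1 - 12) - 31)**2 = (-11 - 31)**2 = (-42)**2 = 1764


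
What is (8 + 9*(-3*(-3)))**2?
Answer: 7921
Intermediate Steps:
(8 + 9*(-3*(-3)))**2 = (8 + 9*9)**2 = (8 + 81)**2 = 89**2 = 7921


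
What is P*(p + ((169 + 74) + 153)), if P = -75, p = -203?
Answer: -14475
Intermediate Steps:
P*(p + ((169 + 74) + 153)) = -75*(-203 + ((169 + 74) + 153)) = -75*(-203 + (243 + 153)) = -75*(-203 + 396) = -75*193 = -14475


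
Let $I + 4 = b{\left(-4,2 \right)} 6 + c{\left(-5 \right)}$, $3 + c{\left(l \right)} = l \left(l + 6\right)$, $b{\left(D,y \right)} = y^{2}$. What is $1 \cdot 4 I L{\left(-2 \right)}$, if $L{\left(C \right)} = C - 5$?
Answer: $-336$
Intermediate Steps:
$c{\left(l \right)} = -3 + l \left(6 + l\right)$ ($c{\left(l \right)} = -3 + l \left(l + 6\right) = -3 + l \left(6 + l\right)$)
$L{\left(C \right)} = -5 + C$ ($L{\left(C \right)} = C - 5 = -5 + C$)
$I = 12$ ($I = -4 + \left(2^{2} \cdot 6 + \left(-3 + \left(-5\right)^{2} + 6 \left(-5\right)\right)\right) = -4 + \left(4 \cdot 6 - 8\right) = -4 + \left(24 - 8\right) = -4 + 16 = 12$)
$1 \cdot 4 I L{\left(-2 \right)} = 1 \cdot 4 \cdot 12 \left(-5 - 2\right) = 4 \cdot 12 \left(-7\right) = 48 \left(-7\right) = -336$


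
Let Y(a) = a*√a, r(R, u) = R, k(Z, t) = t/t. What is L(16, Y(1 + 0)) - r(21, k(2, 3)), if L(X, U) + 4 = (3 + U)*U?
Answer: -21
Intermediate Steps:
k(Z, t) = 1
Y(a) = a^(3/2)
L(X, U) = -4 + U*(3 + U) (L(X, U) = -4 + (3 + U)*U = -4 + U*(3 + U))
L(16, Y(1 + 0)) - r(21, k(2, 3)) = (-4 + ((1 + 0)^(3/2))² + 3*(1 + 0)^(3/2)) - 1*21 = (-4 + (1^(3/2))² + 3*1^(3/2)) - 21 = (-4 + 1² + 3*1) - 21 = (-4 + 1 + 3) - 21 = 0 - 21 = -21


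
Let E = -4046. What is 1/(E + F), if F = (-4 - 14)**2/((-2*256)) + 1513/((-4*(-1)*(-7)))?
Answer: -896/3674199 ≈ -0.00024386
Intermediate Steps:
F = -48983/896 (F = (-18)**2/(-512) + 1513/((4*(-7))) = 324*(-1/512) + 1513/(-28) = -81/128 + 1513*(-1/28) = -81/128 - 1513/28 = -48983/896 ≈ -54.669)
1/(E + F) = 1/(-4046 - 48983/896) = 1/(-3674199/896) = -896/3674199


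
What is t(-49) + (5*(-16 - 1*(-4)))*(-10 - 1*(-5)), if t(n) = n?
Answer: 251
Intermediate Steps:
t(-49) + (5*(-16 - 1*(-4)))*(-10 - 1*(-5)) = -49 + (5*(-16 - 1*(-4)))*(-10 - 1*(-5)) = -49 + (5*(-16 + 4))*(-10 + 5) = -49 + (5*(-12))*(-5) = -49 - 60*(-5) = -49 + 300 = 251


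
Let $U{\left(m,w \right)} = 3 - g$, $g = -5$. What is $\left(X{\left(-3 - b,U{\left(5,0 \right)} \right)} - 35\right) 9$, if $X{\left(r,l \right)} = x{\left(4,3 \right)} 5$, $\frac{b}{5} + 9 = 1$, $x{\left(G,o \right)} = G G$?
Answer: $405$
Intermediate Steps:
$x{\left(G,o \right)} = G^{2}$
$b = -40$ ($b = -45 + 5 \cdot 1 = -45 + 5 = -40$)
$U{\left(m,w \right)} = 8$ ($U{\left(m,w \right)} = 3 - -5 = 3 + 5 = 8$)
$X{\left(r,l \right)} = 80$ ($X{\left(r,l \right)} = 4^{2} \cdot 5 = 16 \cdot 5 = 80$)
$\left(X{\left(-3 - b,U{\left(5,0 \right)} \right)} - 35\right) 9 = \left(80 - 35\right) 9 = 45 \cdot 9 = 405$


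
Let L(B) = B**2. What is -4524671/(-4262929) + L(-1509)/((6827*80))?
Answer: 12178228943609/2328241302640 ≈ 5.2307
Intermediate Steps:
-4524671/(-4262929) + L(-1509)/((6827*80)) = -4524671/(-4262929) + (-1509)**2/((6827*80)) = -4524671*(-1/4262929) + 2277081/546160 = 4524671/4262929 + 2277081*(1/546160) = 4524671/4262929 + 2277081/546160 = 12178228943609/2328241302640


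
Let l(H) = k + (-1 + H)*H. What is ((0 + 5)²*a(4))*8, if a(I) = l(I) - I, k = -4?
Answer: 800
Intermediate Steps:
l(H) = -4 + H*(-1 + H) (l(H) = -4 + (-1 + H)*H = -4 + H*(-1 + H))
a(I) = -4 + I² - 2*I (a(I) = (-4 + I² - I) - I = -4 + I² - 2*I)
((0 + 5)²*a(4))*8 = ((0 + 5)²*(-4 + 4² - 2*4))*8 = (5²*(-4 + 16 - 8))*8 = (25*4)*8 = 100*8 = 800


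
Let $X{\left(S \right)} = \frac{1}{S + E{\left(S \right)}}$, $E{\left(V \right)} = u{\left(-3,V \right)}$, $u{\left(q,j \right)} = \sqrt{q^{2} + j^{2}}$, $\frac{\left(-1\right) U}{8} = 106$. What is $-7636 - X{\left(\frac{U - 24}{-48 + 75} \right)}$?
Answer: $- \frac{1856420}{243} - \frac{\sqrt{766945}}{243} \approx -7643.2$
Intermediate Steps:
$U = -848$ ($U = \left(-8\right) 106 = -848$)
$u{\left(q,j \right)} = \sqrt{j^{2} + q^{2}}$
$E{\left(V \right)} = \sqrt{9 + V^{2}}$ ($E{\left(V \right)} = \sqrt{V^{2} + \left(-3\right)^{2}} = \sqrt{V^{2} + 9} = \sqrt{9 + V^{2}}$)
$X{\left(S \right)} = \frac{1}{S + \sqrt{9 + S^{2}}}$
$-7636 - X{\left(\frac{U - 24}{-48 + 75} \right)} = -7636 - \frac{1}{\frac{-848 - 24}{-48 + 75} + \sqrt{9 + \left(\frac{-848 - 24}{-48 + 75}\right)^{2}}} = -7636 - \frac{1}{- \frac{872}{27} + \sqrt{9 + \left(- \frac{872}{27}\right)^{2}}} = -7636 - \frac{1}{- \frac{872}{27} + \sqrt{9 + \frac{760384}{729}}} = -7636 - \frac{1}{- \frac{872}{27} + \sqrt{\frac{766945}{729}}} = -7636 - \frac{1}{- \frac{872}{27} + \frac{\sqrt{766945}}{27}}$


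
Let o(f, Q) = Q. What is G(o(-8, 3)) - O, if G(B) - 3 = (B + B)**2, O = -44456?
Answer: 44495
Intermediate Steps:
G(B) = 3 + 4*B**2 (G(B) = 3 + (B + B)**2 = 3 + (2*B)**2 = 3 + 4*B**2)
G(o(-8, 3)) - O = (3 + 4*3**2) - 1*(-44456) = (3 + 4*9) + 44456 = (3 + 36) + 44456 = 39 + 44456 = 44495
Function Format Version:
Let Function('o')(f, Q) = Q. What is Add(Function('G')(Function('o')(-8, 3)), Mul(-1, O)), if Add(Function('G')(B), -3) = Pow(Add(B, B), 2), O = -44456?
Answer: 44495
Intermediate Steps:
Function('G')(B) = Add(3, Mul(4, Pow(B, 2))) (Function('G')(B) = Add(3, Pow(Add(B, B), 2)) = Add(3, Pow(Mul(2, B), 2)) = Add(3, Mul(4, Pow(B, 2))))
Add(Function('G')(Function('o')(-8, 3)), Mul(-1, O)) = Add(Add(3, Mul(4, Pow(3, 2))), Mul(-1, -44456)) = Add(Add(3, Mul(4, 9)), 44456) = Add(Add(3, 36), 44456) = Add(39, 44456) = 44495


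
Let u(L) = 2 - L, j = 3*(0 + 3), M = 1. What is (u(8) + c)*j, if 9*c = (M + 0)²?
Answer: -53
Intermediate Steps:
j = 9 (j = 3*3 = 9)
c = ⅑ (c = (1 + 0)²/9 = (⅑)*1² = (⅑)*1 = ⅑ ≈ 0.11111)
(u(8) + c)*j = ((2 - 1*8) + ⅑)*9 = ((2 - 8) + ⅑)*9 = (-6 + ⅑)*9 = -53/9*9 = -53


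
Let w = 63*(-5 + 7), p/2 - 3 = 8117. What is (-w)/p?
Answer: -9/1160 ≈ -0.0077586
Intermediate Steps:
p = 16240 (p = 6 + 2*8117 = 6 + 16234 = 16240)
w = 126 (w = 63*2 = 126)
(-w)/p = -1*126/16240 = -126*1/16240 = -9/1160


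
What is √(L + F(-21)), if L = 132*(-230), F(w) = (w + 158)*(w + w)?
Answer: I*√36114 ≈ 190.04*I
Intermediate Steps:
F(w) = 2*w*(158 + w) (F(w) = (158 + w)*(2*w) = 2*w*(158 + w))
L = -30360
√(L + F(-21)) = √(-30360 + 2*(-21)*(158 - 21)) = √(-30360 + 2*(-21)*137) = √(-30360 - 5754) = √(-36114) = I*√36114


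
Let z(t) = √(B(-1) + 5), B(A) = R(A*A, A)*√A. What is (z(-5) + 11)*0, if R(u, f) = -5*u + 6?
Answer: 0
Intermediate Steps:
R(u, f) = 6 - 5*u
B(A) = √A*(6 - 5*A²) (B(A) = (6 - 5*A*A)*√A = (6 - 5*A²)*√A = √A*(6 - 5*A²))
z(t) = √(5 + I) (z(t) = √(√(-1)*(6 - 5*(-1)²) + 5) = √(I*(6 - 5*1) + 5) = √(I*(6 - 5) + 5) = √(I*1 + 5) = √(I + 5) = √(5 + I))
(z(-5) + 11)*0 = (√(5 + I) + 11)*0 = (11 + √(5 + I))*0 = 0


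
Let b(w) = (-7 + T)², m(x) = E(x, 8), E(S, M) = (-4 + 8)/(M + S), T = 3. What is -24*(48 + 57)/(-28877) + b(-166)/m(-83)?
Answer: -8660580/28877 ≈ -299.91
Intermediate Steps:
E(S, M) = 4/(M + S)
m(x) = 4/(8 + x)
b(w) = 16 (b(w) = (-7 + 3)² = (-4)² = 16)
-24*(48 + 57)/(-28877) + b(-166)/m(-83) = -24*(48 + 57)/(-28877) + 16/((4/(8 - 83))) = -24*105*(-1/28877) + 16/((4/(-75))) = -2520*(-1/28877) + 16/((4*(-1/75))) = 2520/28877 + 16/(-4/75) = 2520/28877 + 16*(-75/4) = 2520/28877 - 300 = -8660580/28877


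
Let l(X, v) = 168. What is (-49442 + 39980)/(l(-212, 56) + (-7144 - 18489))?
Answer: 9462/25465 ≈ 0.37157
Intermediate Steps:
(-49442 + 39980)/(l(-212, 56) + (-7144 - 18489)) = (-49442 + 39980)/(168 + (-7144 - 18489)) = -9462/(168 - 25633) = -9462/(-25465) = -9462*(-1/25465) = 9462/25465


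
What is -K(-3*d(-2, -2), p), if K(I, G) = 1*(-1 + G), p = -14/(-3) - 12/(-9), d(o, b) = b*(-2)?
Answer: -5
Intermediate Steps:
d(o, b) = -2*b
p = 6 (p = -14*(-⅓) - 12*(-⅑) = 14/3 + 4/3 = 6)
K(I, G) = -1 + G
-K(-3*d(-2, -2), p) = -(-1 + 6) = -1*5 = -5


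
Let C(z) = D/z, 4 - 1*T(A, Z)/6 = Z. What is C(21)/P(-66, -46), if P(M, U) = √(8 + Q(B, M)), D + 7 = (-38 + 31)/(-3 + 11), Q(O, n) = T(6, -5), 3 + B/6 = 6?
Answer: -3*√62/496 ≈ -0.047625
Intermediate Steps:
B = 18 (B = -18 + 6*6 = -18 + 36 = 18)
T(A, Z) = 24 - 6*Z
Q(O, n) = 54 (Q(O, n) = 24 - 6*(-5) = 24 + 30 = 54)
D = -63/8 (D = -7 + (-38 + 31)/(-3 + 11) = -7 - 7/8 = -63/8 ≈ -7.8750)
P(M, U) = √62 (P(M, U) = √(8 + 54) = √62)
C(z) = -63/(8*z)
C(21)/P(-66, -46) = (-63/8/21)/(√62) = (-63/8*1/21)*(√62/62) = -3*√62/496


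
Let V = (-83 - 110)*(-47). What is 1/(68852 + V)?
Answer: 1/77923 ≈ 1.2833e-5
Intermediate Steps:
V = 9071 (V = -193*(-47) = 9071)
1/(68852 + V) = 1/(68852 + 9071) = 1/77923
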